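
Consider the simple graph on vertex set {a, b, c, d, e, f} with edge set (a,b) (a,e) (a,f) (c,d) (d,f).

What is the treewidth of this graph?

A width-1 tree decomposition is:
Bags: B1 = {a, e}  B2 = {a, f}  B3 = {d, f}  B4 = {c, d}  B5 = {a, b}
Tree: B1–B2, B2–B3, B3–B4, B1–B5
Each bag holds 2 vertices, so the decomposition has width 1, which upper-bounds the treewidth. G has an edge, so its treewidth is at least 1. Therefore the treewidth is 1.

1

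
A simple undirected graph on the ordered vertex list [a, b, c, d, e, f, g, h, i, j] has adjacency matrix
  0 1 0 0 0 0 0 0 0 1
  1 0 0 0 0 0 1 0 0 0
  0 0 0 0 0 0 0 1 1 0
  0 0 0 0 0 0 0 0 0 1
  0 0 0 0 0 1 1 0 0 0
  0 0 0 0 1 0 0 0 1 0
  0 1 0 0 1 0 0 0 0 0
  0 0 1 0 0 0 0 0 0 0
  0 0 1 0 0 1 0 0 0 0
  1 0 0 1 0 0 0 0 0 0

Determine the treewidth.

A width-1 tree decomposition is:
Bags: B1 = {d, j}  B2 = {a, j}  B3 = {a, b}  B4 = {b, g}  B5 = {e, g}  B6 = {e, f}  B7 = {f, i}  B8 = {c, i}  B9 = {c, h}
Tree: B1–B2, B2–B3, B3–B4, B4–B5, B5–B6, B6–B7, B7–B8, B8–B9
Every bag has size at most 2, so the width is 2 − 1 = 1 and tw(G) ≤ 1. Any graph with an edge has treewidth ≥ 1, and G has the edge d–j. Hence tw(G) = 1 exactly.

1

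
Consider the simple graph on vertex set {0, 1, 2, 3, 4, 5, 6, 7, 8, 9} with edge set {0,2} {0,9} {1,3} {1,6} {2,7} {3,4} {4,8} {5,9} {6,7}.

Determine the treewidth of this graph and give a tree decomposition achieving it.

The largest bag has 2 vertices, giving width 1; this decomposition certifies tw(G) ≤ 1. G has an edge, so its treewidth is at least 1. Hence tw(G) = 1 exactly.

Treewidth 1.
Bags: B1 = {5, 9}  B2 = {0, 9}  B3 = {0, 2}  B4 = {2, 7}  B5 = {6, 7}  B6 = {1, 6}  B7 = {1, 3}  B8 = {3, 4}  B9 = {4, 8}
Tree: B1–B2, B2–B3, B3–B4, B4–B5, B5–B6, B6–B7, B7–B8, B8–B9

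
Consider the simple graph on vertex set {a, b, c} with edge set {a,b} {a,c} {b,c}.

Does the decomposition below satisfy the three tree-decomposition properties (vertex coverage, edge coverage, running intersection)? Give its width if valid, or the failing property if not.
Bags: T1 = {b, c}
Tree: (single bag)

No — vertex a appears in no bag.

A tree decomposition must satisfy three properties: every vertex lies in some bag; for every edge, both endpoints lie together in some bag; and for every vertex, the bags containing it form a connected subtree. Here vertex a appears in no bag, so the decomposition is invalid.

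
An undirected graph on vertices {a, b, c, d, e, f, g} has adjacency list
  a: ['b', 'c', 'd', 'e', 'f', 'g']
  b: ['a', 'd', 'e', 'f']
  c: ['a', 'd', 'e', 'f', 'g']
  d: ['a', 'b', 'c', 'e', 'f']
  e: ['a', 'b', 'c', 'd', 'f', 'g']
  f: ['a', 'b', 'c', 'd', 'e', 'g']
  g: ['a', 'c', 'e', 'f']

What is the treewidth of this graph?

4

A width-4 tree decomposition is:
Bags: B1 = {a, c, d, e, f}  B2 = {a, c, e, f, g}  B3 = {a, b, d, e, f}
Tree: B1–B2, B1–B3
The largest bag has 5 vertices, giving width 4; this decomposition certifies tw(G) ≤ 4. Conversely, {a, c, d, e, f} is a clique of size 5, and the vertices of any clique must share a bag in every tree decomposition; so some bag has ≥ 5 vertices and tw(G) ≥ 4. Therefore the treewidth is 4.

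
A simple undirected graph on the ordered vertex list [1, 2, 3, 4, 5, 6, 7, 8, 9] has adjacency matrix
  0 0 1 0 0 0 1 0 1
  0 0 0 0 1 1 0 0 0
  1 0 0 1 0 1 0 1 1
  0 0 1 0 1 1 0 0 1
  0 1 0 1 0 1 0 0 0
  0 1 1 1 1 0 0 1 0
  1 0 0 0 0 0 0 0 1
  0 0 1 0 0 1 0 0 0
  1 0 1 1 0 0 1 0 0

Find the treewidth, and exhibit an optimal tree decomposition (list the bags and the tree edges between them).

Treewidth 2.
Bags: B1 = {3, 4, 9}  B2 = {3, 4, 6}  B3 = {4, 5, 6}  B4 = {3, 6, 8}  B5 = {1, 3, 9}  B6 = {2, 5, 6}  B7 = {1, 7, 9}
Tree: B1–B2, B2–B3, B2–B4, B1–B5, B3–B6, B5–B7

Each bag holds 3 vertices, so the decomposition has width 2, which upper-bounds the treewidth. For the lower bound, the 3 vertices {2, 5, 6} are pairwise adjacent, and any tree decomposition puts a clique entirely inside one bag — forcing width ≥ 2. The upper and lower bounds meet at 2, so that is the treewidth.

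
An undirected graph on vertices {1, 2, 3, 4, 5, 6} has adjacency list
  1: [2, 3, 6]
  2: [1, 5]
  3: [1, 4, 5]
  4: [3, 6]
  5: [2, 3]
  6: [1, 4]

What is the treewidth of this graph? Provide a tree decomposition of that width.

Treewidth 2.
One such decomposition:
Bags: B1 = {1, 4, 6}  B2 = {1, 3, 4}  B3 = {1, 2, 3}  B4 = {2, 3, 5}
Tree: B1–B2, B2–B3, B3–B4

Every bag has size at most 3, so the width is 3 − 1 = 2 and tw(G) ≤ 2. For the lower bound, G contains the cycle 6–4–3–1–6, so G is not a forest; only forests have treewidth ≤ 1, hence tw(G) ≥ 2. Combining the bounds, tw(G) = 2.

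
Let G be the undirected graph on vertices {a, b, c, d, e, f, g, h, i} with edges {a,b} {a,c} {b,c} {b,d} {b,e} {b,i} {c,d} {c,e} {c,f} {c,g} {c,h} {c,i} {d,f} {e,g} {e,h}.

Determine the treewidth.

2

A width-2 tree decomposition is:
Bags: B1 = {b, c, d}  B2 = {b, c, e}  B3 = {b, c, i}  B4 = {c, e, h}  B5 = {c, d, f}  B6 = {a, b, c}  B7 = {c, e, g}
Tree: B1–B2, B1–B3, B2–B4, B1–B5, B1–B6, B4–B7
Every bag has size at most 3, so the width is 3 − 1 = 2 and tw(G) ≤ 2. On the other hand G contains the 3-clique {c, e, g}. A clique must lie in a single bag of any decomposition, so no decomposition can have width below 2. Therefore the treewidth is 2.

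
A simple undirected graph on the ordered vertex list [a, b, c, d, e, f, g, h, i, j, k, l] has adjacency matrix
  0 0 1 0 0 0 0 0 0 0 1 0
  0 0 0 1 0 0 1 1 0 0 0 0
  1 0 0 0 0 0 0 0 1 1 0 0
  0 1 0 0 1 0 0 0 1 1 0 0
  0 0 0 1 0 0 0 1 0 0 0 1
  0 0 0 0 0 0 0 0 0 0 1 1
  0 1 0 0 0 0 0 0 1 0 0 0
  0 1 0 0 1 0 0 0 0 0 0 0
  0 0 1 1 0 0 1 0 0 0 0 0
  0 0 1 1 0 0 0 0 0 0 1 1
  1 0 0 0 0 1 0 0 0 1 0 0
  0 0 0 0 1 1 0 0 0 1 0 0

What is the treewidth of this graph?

A width-3 tree decomposition is:
Bags: B1 = {a, c, f, k}  B2 = {c, f, j, k}  B3 = {c, f, j, l}  B4 = {c, i, j, l}  B5 = {d, i, j, l}  B6 = {d, e, i, l}  B7 = {d, e, g, i}  B8 = {b, d, e, g}  B9 = {b, e, g, h}
Tree: B1–B2, B2–B3, B3–B4, B4–B5, B5–B6, B6–B7, B7–B8, B8–B9
The largest bag has 4 vertices, giving width 3; this decomposition certifies tw(G) ≤ 3. For the lower bound: the 4 vertex sets {a,f,k}, {c}, {j}, {d,e,i,l} are disjoint, each induces a connected subgraph, and every pair is joined by at least one edge of G. Contracting each set to a single vertex therefore yields K_{4} as a minor, and since treewidth is minor-monotone, tw(G) ≥ tw(K_{4}) = 3. Therefore the treewidth is 3.

3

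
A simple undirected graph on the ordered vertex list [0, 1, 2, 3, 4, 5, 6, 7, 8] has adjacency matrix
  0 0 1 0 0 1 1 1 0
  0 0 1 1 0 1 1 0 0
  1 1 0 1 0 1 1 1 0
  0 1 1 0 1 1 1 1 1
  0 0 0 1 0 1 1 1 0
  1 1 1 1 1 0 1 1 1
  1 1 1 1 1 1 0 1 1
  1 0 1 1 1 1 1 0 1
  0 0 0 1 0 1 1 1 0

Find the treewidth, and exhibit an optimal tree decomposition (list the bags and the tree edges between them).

Each bag holds 5 vertices, so the decomposition has width 4, which upper-bounds the treewidth. On the other hand G contains the 5-clique {0, 2, 5, 6, 7}. A clique must lie in a single bag of any decomposition, so no decomposition can have width below 4. Therefore the treewidth is 4.

Treewidth 4.
One such decomposition:
Bags: B1 = {2, 3, 5, 6, 7}  B2 = {1, 2, 3, 5, 6}  B3 = {3, 4, 5, 6, 7}  B4 = {3, 5, 6, 7, 8}  B5 = {0, 2, 5, 6, 7}
Tree: B1–B2, B1–B3, B1–B4, B1–B5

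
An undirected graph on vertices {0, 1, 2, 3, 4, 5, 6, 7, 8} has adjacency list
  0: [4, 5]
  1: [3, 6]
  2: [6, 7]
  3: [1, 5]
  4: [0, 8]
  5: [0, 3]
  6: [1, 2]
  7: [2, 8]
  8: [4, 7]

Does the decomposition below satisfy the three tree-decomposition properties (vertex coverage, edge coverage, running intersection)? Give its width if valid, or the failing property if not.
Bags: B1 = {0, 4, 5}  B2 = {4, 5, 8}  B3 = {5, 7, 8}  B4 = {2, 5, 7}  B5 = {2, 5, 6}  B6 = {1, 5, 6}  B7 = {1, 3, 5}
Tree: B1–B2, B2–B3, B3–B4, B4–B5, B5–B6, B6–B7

Yes; width 2.

Every vertex of G appears in some bag (union = {0, 1, 2, 3, 4, 5, 6, 7, 8}); every edge is covered by a bag; and for each vertex v the set of bags containing v is connected in the bag tree. The decomposition is therefore valid. The largest bag has 3 vertices, so the width is 2.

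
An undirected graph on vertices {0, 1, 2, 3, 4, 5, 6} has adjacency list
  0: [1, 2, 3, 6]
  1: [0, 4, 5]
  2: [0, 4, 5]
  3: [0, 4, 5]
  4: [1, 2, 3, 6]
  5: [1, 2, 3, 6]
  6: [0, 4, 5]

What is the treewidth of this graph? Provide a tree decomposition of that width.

Treewidth 3.
One such decomposition:
Bags: B1 = {0, 2, 4, 5}  B2 = {0, 4, 5, 6}  B3 = {0, 3, 4, 5}  B4 = {0, 1, 4, 5}
Tree: B1–B2, B2–B3, B3–B4

The largest bag has 4 vertices, giving width 3; this decomposition certifies tw(G) ≤ 3. For the lower bound: the 4 vertex sets {2,4}, {0,6}, {5}, {3} are disjoint, each induces a connected subgraph, and every pair is joined by at least one edge of G. Contracting each set to a single vertex therefore yields K_{4} as a minor, and since treewidth is minor-monotone, tw(G) ≥ tw(K_{4}) = 3. Hence tw(G) = 3 exactly.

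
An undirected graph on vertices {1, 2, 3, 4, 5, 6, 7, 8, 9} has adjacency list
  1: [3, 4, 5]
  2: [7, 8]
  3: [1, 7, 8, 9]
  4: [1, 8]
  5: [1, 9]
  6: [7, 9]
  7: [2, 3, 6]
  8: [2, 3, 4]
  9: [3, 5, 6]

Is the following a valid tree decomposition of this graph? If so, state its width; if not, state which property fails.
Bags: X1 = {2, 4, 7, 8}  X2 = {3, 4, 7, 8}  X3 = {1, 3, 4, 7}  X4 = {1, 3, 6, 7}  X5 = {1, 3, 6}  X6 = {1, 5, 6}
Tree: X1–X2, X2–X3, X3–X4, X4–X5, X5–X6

No — vertex 9 appears in no bag.

A tree decomposition must satisfy three properties: every vertex lies in some bag; for every edge, both endpoints lie together in some bag; and for every vertex, the bags containing it form a connected subtree. Here vertex 9 appears in no bag, so the decomposition is invalid.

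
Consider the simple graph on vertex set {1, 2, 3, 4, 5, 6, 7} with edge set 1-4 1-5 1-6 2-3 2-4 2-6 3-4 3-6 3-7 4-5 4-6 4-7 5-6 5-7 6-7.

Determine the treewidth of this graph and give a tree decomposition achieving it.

Treewidth 3.
One optimal decomposition is:
Bags: B1 = {3, 4, 6, 7}  B2 = {2, 3, 4, 6}  B3 = {4, 5, 6, 7}  B4 = {1, 4, 5, 6}
Tree: B1–B2, B1–B3, B3–B4

The largest bag has 4 vertices, giving width 3; this decomposition certifies tw(G) ≤ 3. On the other hand G contains the 4-clique {1, 4, 5, 6}. A clique must lie in a single bag of any decomposition, so no decomposition can have width below 3. The upper and lower bounds meet at 3, so that is the treewidth.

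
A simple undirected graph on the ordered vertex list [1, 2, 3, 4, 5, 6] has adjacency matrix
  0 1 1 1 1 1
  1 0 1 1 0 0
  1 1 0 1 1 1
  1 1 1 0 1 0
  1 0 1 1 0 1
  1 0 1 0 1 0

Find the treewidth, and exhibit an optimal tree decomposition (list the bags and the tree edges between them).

Treewidth 3.
Bags: B1 = {1, 3, 4, 5}  B2 = {1, 2, 3, 4}  B3 = {1, 3, 5, 6}
Tree: B1–B2, B1–B3

Every bag has size at most 4, so the width is 4 − 1 = 3 and tw(G) ≤ 3. On the other hand G contains the 4-clique {1, 2, 3, 4}. A clique must lie in a single bag of any decomposition, so no decomposition can have width below 3. Therefore the treewidth is 3.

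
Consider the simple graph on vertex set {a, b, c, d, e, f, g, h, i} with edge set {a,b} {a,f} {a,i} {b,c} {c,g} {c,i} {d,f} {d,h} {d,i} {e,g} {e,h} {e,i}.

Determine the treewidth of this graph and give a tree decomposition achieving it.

Treewidth 3.
One optimal decomposition is:
Bags: B1 = {a, b, c, f}  B2 = {a, c, f, i}  B3 = {c, d, f, i}  B4 = {c, d, g, i}  B5 = {d, e, g, i}  B6 = {d, e, g, h}
Tree: B1–B2, B2–B3, B3–B4, B4–B5, B5–B6

Each bag holds 4 vertices, so the decomposition has width 3, which upper-bounds the treewidth. For the lower bound: the 4 vertex sets {a,b,f}, {c}, {i}, {d,e,g,h} are disjoint, each induces a connected subgraph, and every pair is joined by at least one edge of G. Contracting each set to a single vertex therefore yields K_{4} as a minor, and since treewidth is minor-monotone, tw(G) ≥ tw(K_{4}) = 3. Therefore the treewidth is 3.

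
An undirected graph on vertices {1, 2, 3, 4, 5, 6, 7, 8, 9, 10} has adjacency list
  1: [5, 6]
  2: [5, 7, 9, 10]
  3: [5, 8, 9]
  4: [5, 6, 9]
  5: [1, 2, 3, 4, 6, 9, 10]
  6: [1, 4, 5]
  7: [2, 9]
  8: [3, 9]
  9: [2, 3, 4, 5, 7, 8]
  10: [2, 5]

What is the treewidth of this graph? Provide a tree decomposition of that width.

Treewidth 2.
One optimal decomposition is:
Bags: B1 = {4, 5, 6}  B2 = {4, 5, 9}  B3 = {2, 5, 9}  B4 = {3, 5, 9}  B5 = {3, 8, 9}  B6 = {2, 7, 9}  B7 = {2, 5, 10}  B8 = {1, 5, 6}
Tree: B1–B2, B2–B3, B3–B4, B4–B5, B3–B6, B3–B7, B1–B8

Every bag has size at most 3, so the width is 3 − 1 = 2 and tw(G) ≤ 2. Conversely, {3, 8, 9} is a clique of size 3, and the vertices of any clique must share a bag in every tree decomposition; so some bag has ≥ 3 vertices and tw(G) ≥ 2. Therefore the treewidth is 2.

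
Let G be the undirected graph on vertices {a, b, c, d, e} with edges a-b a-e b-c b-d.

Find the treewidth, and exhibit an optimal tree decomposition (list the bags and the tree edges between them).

Treewidth 1.
One optimal decomposition is:
Bags: B1 = {a, b}  B2 = {b, d}  B3 = {a, e}  B4 = {b, c}
Tree: B1–B2, B1–B3, B1–B4

Each bag holds 2 vertices, so the decomposition has width 1, which upper-bounds the treewidth. G has an edge, so its treewidth is at least 1. The upper and lower bounds meet at 1, so that is the treewidth.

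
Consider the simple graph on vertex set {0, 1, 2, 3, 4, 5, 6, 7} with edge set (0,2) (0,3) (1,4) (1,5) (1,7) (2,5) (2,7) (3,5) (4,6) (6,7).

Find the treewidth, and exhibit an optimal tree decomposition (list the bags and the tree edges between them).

Every bag has size at most 3, so the width is 3 − 1 = 2 and tw(G) ≤ 2. The edges 6–4–1–7–6 form a cycle, so G is not a tree and its treewidth is at least 2. Combining the bounds, tw(G) = 2.

Treewidth 2.
One optimal decomposition is:
Bags: B1 = {4, 6, 7}  B2 = {1, 4, 7}  B3 = {1, 2, 7}  B4 = {1, 2, 5}  B5 = {0, 2, 5}  B6 = {0, 3, 5}
Tree: B1–B2, B2–B3, B3–B4, B4–B5, B5–B6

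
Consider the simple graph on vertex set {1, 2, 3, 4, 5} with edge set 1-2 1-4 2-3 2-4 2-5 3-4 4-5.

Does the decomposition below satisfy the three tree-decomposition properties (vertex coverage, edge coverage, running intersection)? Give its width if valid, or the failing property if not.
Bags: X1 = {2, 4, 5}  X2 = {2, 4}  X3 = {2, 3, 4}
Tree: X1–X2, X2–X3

No — vertex 1 appears in no bag.

A tree decomposition must satisfy three properties: every vertex lies in some bag; for every edge, both endpoints lie together in some bag; and for every vertex, the bags containing it form a connected subtree. Here vertex 1 appears in no bag, so the decomposition is invalid.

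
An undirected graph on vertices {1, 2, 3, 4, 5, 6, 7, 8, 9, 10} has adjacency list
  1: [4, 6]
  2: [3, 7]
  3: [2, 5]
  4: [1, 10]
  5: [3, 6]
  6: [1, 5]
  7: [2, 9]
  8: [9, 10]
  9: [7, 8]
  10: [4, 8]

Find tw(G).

A width-2 tree decomposition is:
Bags: B1 = {1, 4, 10}  B2 = {1, 6, 10}  B3 = {5, 6, 10}  B4 = {3, 5, 10}  B5 = {2, 3, 10}  B6 = {2, 7, 10}  B7 = {7, 9, 10}  B8 = {8, 9, 10}
Tree: B1–B2, B2–B3, B3–B4, B4–B5, B5–B6, B6–B7, B7–B8
Each bag holds 3 vertices, so the decomposition has width 2, which upper-bounds the treewidth. Since 10–4–1–6–5–3–2–7–9–8–10 is a cycle in G, G is not acyclic. Forests are exactly the graphs of treewidth ≤ 1, so tw(G) ≥ 2. Hence tw(G) = 2 exactly.

2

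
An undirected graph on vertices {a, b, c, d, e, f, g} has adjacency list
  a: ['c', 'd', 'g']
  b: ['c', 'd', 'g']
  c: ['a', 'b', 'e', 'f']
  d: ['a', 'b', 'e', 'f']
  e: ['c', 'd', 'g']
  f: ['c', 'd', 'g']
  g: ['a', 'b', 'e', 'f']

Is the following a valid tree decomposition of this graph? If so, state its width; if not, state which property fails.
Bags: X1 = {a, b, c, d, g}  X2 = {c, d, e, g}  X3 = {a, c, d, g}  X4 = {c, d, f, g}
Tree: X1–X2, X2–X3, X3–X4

No — bags containing vertex a are not connected in the tree.

A tree decomposition must satisfy three properties: every vertex lies in some bag; for every edge, both endpoints lie together in some bag; and for every vertex, the bags containing it form a connected subtree. Here bags containing vertex a are not connected in the tree, so the decomposition is invalid.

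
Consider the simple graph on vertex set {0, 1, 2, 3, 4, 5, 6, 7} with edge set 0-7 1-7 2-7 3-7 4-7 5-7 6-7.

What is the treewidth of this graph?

1

A width-1 tree decomposition is:
Bags: B1 = {2, 7}  B2 = {4, 7}  B3 = {0, 7}  B4 = {3, 7}  B5 = {1, 7}  B6 = {6, 7}  B7 = {5, 7}
Tree: B1–B2, B1–B3, B1–B4, B4–B5, B1–B6, B3–B7
Each bag holds 2 vertices, so the decomposition has width 1, which upper-bounds the treewidth. Any graph with an edge has treewidth ≥ 1, and G has the edge 7–2. The upper and lower bounds meet at 1, so that is the treewidth.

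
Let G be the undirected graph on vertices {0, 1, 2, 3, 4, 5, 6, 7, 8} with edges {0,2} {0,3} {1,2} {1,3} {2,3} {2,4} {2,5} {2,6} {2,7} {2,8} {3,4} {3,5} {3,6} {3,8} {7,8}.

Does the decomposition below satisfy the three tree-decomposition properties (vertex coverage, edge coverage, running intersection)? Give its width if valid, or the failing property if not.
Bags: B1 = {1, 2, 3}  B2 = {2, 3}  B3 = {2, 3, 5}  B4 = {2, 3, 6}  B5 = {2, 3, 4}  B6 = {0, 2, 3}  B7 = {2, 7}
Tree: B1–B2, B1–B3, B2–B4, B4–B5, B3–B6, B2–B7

No — vertex 8 appears in no bag.

A tree decomposition must satisfy three properties: every vertex lies in some bag; for every edge, both endpoints lie together in some bag; and for every vertex, the bags containing it form a connected subtree. Here vertex 8 appears in no bag, so the decomposition is invalid.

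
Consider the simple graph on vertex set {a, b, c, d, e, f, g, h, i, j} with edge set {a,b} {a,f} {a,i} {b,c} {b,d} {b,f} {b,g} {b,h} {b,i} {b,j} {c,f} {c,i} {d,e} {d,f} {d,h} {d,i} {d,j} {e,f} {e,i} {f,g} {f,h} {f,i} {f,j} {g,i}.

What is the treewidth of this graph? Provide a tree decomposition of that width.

Treewidth 3.
One optimal decomposition is:
Bags: B1 = {b, d, f, i}  B2 = {b, f, g, i}  B3 = {b, d, f, h}  B4 = {b, d, f, j}  B5 = {a, b, f, i}  B6 = {b, c, f, i}  B7 = {d, e, f, i}
Tree: B1–B2, B1–B3, B1–B4, B1–B5, B5–B6, B1–B7

Every bag has size at most 4, so the width is 4 − 1 = 3 and tw(G) ≤ 3. Conversely, {d, e, f, i} is a clique of size 4, and the vertices of any clique must share a bag in every tree decomposition; so some bag has ≥ 4 vertices and tw(G) ≥ 3. Hence tw(G) = 3 exactly.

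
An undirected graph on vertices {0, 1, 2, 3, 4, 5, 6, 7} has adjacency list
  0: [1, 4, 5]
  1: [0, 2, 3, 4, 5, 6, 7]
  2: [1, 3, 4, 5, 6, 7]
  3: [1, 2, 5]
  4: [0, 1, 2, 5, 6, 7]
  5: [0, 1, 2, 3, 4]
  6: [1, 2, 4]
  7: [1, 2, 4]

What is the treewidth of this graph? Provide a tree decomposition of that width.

Treewidth 3.
Bags: B1 = {1, 2, 4, 5}  B2 = {1, 2, 3, 5}  B3 = {1, 2, 4, 6}  B4 = {1, 2, 4, 7}  B5 = {0, 1, 4, 5}
Tree: B1–B2, B1–B3, B3–B4, B1–B5

Each bag holds 4 vertices, so the decomposition has width 3, which upper-bounds the treewidth. On the other hand G contains the 4-clique {0, 1, 4, 5}. A clique must lie in a single bag of any decomposition, so no decomposition can have width below 3. Therefore the treewidth is 3.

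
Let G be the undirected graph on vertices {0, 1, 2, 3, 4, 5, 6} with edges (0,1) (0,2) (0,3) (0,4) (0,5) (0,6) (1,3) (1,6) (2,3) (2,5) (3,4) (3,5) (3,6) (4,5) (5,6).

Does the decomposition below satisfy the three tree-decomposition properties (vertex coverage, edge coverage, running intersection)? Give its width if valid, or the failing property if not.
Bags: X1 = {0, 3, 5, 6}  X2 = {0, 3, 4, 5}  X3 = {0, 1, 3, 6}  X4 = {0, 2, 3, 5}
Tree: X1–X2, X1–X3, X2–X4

Yes; width 3.

Vertex coverage: the bags together contain {0, 1, 2, 3, 4, 5, 6}, the full vertex set. Edge coverage: each edge of G has both endpoints in at least one bag. Running intersection: for every vertex, the bags containing it form a connected subtree. All three properties hold, so this is a valid tree decomposition of width max|bag| − 1 = 3, and hence tw(G) ≤ 3.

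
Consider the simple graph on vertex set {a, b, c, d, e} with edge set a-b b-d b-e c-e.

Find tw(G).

A width-1 tree decomposition is:
Bags: B1 = {b, d}  B2 = {b, e}  B3 = {a, b}  B4 = {c, e}
Tree: B1–B2, B1–B3, B2–B4
Every bag has size at most 2, so the width is 2 − 1 = 1 and tw(G) ≤ 1. Since G has at least one edge (e.g. b–d), it is not an edgeless graph, so tw(G) ≥ 1. Therefore the treewidth is 1.

1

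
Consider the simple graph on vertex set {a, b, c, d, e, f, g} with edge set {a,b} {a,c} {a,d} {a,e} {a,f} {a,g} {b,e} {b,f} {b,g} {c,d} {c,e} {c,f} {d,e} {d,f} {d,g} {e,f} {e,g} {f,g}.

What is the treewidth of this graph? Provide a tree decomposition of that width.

Treewidth 4.
One optimal decomposition is:
Bags: B1 = {a, d, e, f, g}  B2 = {a, b, e, f, g}  B3 = {a, c, d, e, f}
Tree: B1–B2, B1–B3

Each bag holds 5 vertices, so the decomposition has width 4, which upper-bounds the treewidth. For the lower bound, the 5 vertices {a, d, e, f, g} are pairwise adjacent, and any tree decomposition puts a clique entirely inside one bag — forcing width ≥ 4. Hence tw(G) = 4 exactly.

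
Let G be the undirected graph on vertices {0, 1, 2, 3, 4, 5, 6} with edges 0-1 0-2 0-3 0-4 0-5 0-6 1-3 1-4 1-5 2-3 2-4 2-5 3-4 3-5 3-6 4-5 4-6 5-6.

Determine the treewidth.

A width-4 tree decomposition is:
Bags: B1 = {0, 2, 3, 4, 5}  B2 = {0, 3, 4, 5, 6}  B3 = {0, 1, 3, 4, 5}
Tree: B1–B2, B2–B3
The largest bag has 5 vertices, giving width 4; this decomposition certifies tw(G) ≤ 4. Conversely, {0, 1, 3, 4, 5} is a clique of size 5, and the vertices of any clique must share a bag in every tree decomposition; so some bag has ≥ 5 vertices and tw(G) ≥ 4. Combining the bounds, tw(G) = 4.

4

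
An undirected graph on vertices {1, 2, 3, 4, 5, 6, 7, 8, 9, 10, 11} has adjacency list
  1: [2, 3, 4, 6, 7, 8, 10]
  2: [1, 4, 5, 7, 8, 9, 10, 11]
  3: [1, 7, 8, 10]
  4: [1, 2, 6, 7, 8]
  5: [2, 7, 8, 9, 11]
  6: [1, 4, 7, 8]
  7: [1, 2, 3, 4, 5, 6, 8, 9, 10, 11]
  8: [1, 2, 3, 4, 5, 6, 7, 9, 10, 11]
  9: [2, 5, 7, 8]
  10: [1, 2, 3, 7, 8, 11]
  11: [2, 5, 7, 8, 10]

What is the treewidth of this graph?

4

A width-4 tree decomposition is:
Bags: B1 = {1, 2, 7, 8, 10}  B2 = {2, 7, 8, 10, 11}  B3 = {2, 5, 7, 8, 11}  B4 = {1, 2, 4, 7, 8}  B5 = {2, 5, 7, 8, 9}  B6 = {1, 4, 6, 7, 8}  B7 = {1, 3, 7, 8, 10}
Tree: B1–B2, B2–B3, B1–B4, B3–B5, B4–B6, B1–B7
Each bag holds 5 vertices, so the decomposition has width 4, which upper-bounds the treewidth. For the lower bound, the 5 vertices {1, 2, 7, 8, 10} are pairwise adjacent, and any tree decomposition puts a clique entirely inside one bag — forcing width ≥ 4. Combining the bounds, tw(G) = 4.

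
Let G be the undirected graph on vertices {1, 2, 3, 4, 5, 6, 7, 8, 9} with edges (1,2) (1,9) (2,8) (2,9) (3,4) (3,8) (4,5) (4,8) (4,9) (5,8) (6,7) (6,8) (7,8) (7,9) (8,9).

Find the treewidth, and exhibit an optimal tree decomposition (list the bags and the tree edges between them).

Treewidth 2.
Bags: B1 = {4, 5, 8}  B2 = {4, 8, 9}  B3 = {7, 8, 9}  B4 = {6, 7, 8}  B5 = {2, 8, 9}  B6 = {1, 2, 9}  B7 = {3, 4, 8}
Tree: B1–B2, B2–B3, B3–B4, B3–B5, B5–B6, B2–B7

The largest bag has 3 vertices, giving width 2; this decomposition certifies tw(G) ≤ 2. Conversely, {2, 8, 9} is a clique of size 3, and the vertices of any clique must share a bag in every tree decomposition; so some bag has ≥ 3 vertices and tw(G) ≥ 2. Hence tw(G) = 2 exactly.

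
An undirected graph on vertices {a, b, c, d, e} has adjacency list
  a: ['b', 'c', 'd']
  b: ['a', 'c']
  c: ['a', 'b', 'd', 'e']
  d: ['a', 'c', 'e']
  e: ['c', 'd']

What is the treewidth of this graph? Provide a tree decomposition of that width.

Every bag has size at most 3, so the width is 3 − 1 = 2 and tw(G) ≤ 2. For the lower bound, the 3 vertices {c, d, e} are pairwise adjacent, and any tree decomposition puts a clique entirely inside one bag — forcing width ≥ 2. Combining the bounds, tw(G) = 2.

Treewidth 2.
One optimal decomposition is:
Bags: B1 = {c, d, e}  B2 = {a, c, d}  B3 = {a, b, c}
Tree: B1–B2, B2–B3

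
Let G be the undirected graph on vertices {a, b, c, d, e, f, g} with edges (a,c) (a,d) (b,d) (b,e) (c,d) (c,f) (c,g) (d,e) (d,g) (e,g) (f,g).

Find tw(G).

A width-2 tree decomposition is:
Bags: B1 = {b, d, e}  B2 = {d, e, g}  B3 = {c, d, g}  B4 = {c, f, g}  B5 = {a, c, d}
Tree: B1–B2, B2–B3, B3–B4, B3–B5
The largest bag has 3 vertices, giving width 2; this decomposition certifies tw(G) ≤ 2. For the lower bound, the 3 vertices {d, e, g} are pairwise adjacent, and any tree decomposition puts a clique entirely inside one bag — forcing width ≥ 2. Combining the bounds, tw(G) = 2.

2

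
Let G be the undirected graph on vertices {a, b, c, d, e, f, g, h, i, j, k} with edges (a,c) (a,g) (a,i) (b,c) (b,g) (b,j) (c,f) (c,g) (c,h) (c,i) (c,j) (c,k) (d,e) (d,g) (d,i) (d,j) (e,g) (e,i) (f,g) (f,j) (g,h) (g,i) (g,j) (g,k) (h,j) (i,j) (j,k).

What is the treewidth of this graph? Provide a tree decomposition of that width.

Treewidth 3.
One such decomposition:
Bags: B1 = {c, g, i, j}  B2 = {d, g, i, j}  B3 = {b, c, g, j}  B4 = {a, c, g, i}  B5 = {c, g, j, k}  B6 = {c, f, g, j}  B7 = {c, g, h, j}  B8 = {d, e, g, i}
Tree: B1–B2, B1–B3, B1–B4, B1–B5, B3–B6, B6–B7, B2–B8

Each bag holds 4 vertices, so the decomposition has width 3, which upper-bounds the treewidth. For the lower bound, the 4 vertices {d, g, i, j} are pairwise adjacent, and any tree decomposition puts a clique entirely inside one bag — forcing width ≥ 3. Hence tw(G) = 3 exactly.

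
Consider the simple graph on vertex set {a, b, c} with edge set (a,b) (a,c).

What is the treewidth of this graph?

1

A width-1 tree decomposition is:
Bags: B1 = {a, b}  B2 = {a, c}
Tree: B1–B2
Every bag has size at most 2, so the width is 2 − 1 = 1 and tw(G) ≤ 1. Any graph with an edge has treewidth ≥ 1, and G has the edge a–b. Therefore the treewidth is 1.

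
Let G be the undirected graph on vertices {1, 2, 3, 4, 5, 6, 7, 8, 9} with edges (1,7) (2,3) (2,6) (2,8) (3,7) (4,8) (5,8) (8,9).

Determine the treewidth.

1

A width-1 tree decomposition is:
Bags: B1 = {3, 7}  B2 = {2, 3}  B3 = {2, 8}  B4 = {4, 8}  B5 = {5, 8}  B6 = {1, 7}  B7 = {2, 6}  B8 = {8, 9}
Tree: B1–B2, B2–B3, B3–B4, B3–B5, B1–B6, B2–B7, B5–B8
Each bag holds 2 vertices, so the decomposition has width 1, which upper-bounds the treewidth. G has an edge, so its treewidth is at least 1. The upper and lower bounds meet at 1, so that is the treewidth.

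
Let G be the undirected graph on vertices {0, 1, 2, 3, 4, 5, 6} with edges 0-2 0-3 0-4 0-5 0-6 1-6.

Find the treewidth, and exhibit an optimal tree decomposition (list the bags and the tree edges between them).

Treewidth 1.
One such decomposition:
Bags: B1 = {0, 5}  B2 = {0, 3}  B3 = {0, 2}  B4 = {0, 6}  B5 = {1, 6}  B6 = {0, 4}
Tree: B1–B2, B2–B3, B1–B4, B4–B5, B1–B6

Each bag holds 2 vertices, so the decomposition has width 1, which upper-bounds the treewidth. Since G has at least one edge (e.g. 0–5), it is not an edgeless graph, so tw(G) ≥ 1. The upper and lower bounds meet at 1, so that is the treewidth.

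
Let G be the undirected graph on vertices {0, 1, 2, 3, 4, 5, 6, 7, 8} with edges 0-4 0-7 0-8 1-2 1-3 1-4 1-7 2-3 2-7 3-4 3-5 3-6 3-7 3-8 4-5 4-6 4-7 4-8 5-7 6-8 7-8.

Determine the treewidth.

3

A width-3 tree decomposition is:
Bags: B1 = {3, 4, 5, 7}  B2 = {3, 4, 7, 8}  B3 = {1, 3, 4, 7}  B4 = {1, 2, 3, 7}  B5 = {0, 4, 7, 8}  B6 = {3, 4, 6, 8}
Tree: B1–B2, B2–B3, B3–B4, B2–B5, B2–B6
The largest bag has 4 vertices, giving width 3; this decomposition certifies tw(G) ≤ 3. For the lower bound, the 4 vertices {0, 4, 7, 8} are pairwise adjacent, and any tree decomposition puts a clique entirely inside one bag — forcing width ≥ 3. Hence tw(G) = 3 exactly.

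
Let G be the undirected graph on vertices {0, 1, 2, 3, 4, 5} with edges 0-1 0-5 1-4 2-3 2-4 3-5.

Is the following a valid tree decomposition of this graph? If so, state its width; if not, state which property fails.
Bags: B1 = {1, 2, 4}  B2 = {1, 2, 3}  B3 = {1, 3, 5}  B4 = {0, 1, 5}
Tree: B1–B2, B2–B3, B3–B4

Yes; width 2.

Checking the three conditions: (i) the bags cover all of {0, 1, 2, 3, 4, 5}; (ii) for each edge, some bag contains both endpoints; (iii) the bags containing any fixed vertex form a subtree. All hold, so the decomposition is valid with width 3 − 1 = 2.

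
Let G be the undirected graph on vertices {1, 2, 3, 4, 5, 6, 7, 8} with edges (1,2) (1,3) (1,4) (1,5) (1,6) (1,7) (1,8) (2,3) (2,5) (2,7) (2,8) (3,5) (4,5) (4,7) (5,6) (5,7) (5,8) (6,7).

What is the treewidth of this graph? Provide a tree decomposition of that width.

Treewidth 3.
Bags: B1 = {1, 2, 3, 5}  B2 = {1, 2, 5, 7}  B3 = {1, 5, 6, 7}  B4 = {1, 4, 5, 7}  B5 = {1, 2, 5, 8}
Tree: B1–B2, B2–B3, B2–B4, B2–B5

Each bag holds 4 vertices, so the decomposition has width 3, which upper-bounds the treewidth. On the other hand G contains the 4-clique {1, 2, 5, 8}. A clique must lie in a single bag of any decomposition, so no decomposition can have width below 3. Therefore the treewidth is 3.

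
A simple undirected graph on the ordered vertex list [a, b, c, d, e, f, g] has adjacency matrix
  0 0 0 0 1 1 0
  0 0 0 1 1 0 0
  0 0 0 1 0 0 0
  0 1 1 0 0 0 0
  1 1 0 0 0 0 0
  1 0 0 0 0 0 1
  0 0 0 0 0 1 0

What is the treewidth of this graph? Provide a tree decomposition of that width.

Treewidth 1.
One such decomposition:
Bags: B1 = {f, g}  B2 = {a, f}  B3 = {a, e}  B4 = {b, e}  B5 = {b, d}  B6 = {c, d}
Tree: B1–B2, B2–B3, B3–B4, B4–B5, B5–B6

Every bag has size at most 2, so the width is 2 − 1 = 1 and tw(G) ≤ 1. Any graph with an edge has treewidth ≥ 1, and G has the edge g–f. Therefore the treewidth is 1.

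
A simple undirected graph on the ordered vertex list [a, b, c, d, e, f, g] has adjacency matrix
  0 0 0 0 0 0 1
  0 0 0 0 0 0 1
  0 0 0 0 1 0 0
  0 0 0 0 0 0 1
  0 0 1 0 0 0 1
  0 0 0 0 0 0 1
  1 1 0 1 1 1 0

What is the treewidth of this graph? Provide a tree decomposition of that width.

Treewidth 1.
One optimal decomposition is:
Bags: B1 = {d, g}  B2 = {e, g}  B3 = {c, e}  B4 = {a, g}  B5 = {b, g}  B6 = {f, g}
Tree: B1–B2, B2–B3, B1–B4, B1–B5, B2–B6

The largest bag has 2 vertices, giving width 1; this decomposition certifies tw(G) ≤ 1. Since G has at least one edge (e.g. d–g), it is not an edgeless graph, so tw(G) ≥ 1. Therefore the treewidth is 1.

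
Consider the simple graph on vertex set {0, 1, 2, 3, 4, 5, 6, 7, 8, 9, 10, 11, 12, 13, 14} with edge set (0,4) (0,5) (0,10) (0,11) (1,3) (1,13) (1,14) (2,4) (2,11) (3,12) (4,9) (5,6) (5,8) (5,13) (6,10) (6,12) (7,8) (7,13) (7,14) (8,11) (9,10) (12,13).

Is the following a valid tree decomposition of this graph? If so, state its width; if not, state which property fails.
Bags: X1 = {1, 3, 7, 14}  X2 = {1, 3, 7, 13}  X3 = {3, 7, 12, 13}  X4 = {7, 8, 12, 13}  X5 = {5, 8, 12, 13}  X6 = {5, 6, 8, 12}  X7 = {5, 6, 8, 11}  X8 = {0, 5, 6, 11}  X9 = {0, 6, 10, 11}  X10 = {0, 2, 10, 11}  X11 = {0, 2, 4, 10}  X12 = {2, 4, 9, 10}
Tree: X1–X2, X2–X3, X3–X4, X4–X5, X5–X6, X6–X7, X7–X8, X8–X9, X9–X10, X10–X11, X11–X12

Every vertex of G appears in some bag (union = {0, 1, 2, 3, 4, 5, 6, 7, 8, 9, 10, 11, 12, 13, 14}); every edge is covered by a bag; and for each vertex v the set of bags containing v is connected in the bag tree. The decomposition is therefore valid. The largest bag has 4 vertices, so the width is 3.

Yes; width 3.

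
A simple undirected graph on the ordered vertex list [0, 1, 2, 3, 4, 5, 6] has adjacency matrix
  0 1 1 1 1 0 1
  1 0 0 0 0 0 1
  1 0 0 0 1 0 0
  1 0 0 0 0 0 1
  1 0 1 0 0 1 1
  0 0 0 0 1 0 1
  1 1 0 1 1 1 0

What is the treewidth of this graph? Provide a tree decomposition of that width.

Treewidth 2.
One optimal decomposition is:
Bags: B1 = {0, 4, 6}  B2 = {0, 2, 4}  B3 = {0, 1, 6}  B4 = {4, 5, 6}  B5 = {0, 3, 6}
Tree: B1–B2, B1–B3, B1–B4, B1–B5

Every bag has size at most 3, so the width is 3 − 1 = 2 and tw(G) ≤ 2. On the other hand G contains the 3-clique {0, 2, 4}. A clique must lie in a single bag of any decomposition, so no decomposition can have width below 2. Combining the bounds, tw(G) = 2.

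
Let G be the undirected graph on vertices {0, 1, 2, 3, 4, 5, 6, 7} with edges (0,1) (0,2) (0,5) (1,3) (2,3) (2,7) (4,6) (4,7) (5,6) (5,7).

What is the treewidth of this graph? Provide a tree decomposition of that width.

Every bag has size at most 3, so the width is 3 − 1 = 2 and tw(G) ≤ 2. Since 4–6–5–7–4 is a cycle in G, G is not acyclic. Forests are exactly the graphs of treewidth ≤ 1, so tw(G) ≥ 2. The upper and lower bounds meet at 2, so that is the treewidth.

Treewidth 2.
One optimal decomposition is:
Bags: B1 = {4, 6, 7}  B2 = {5, 6, 7}  B3 = {2, 5, 7}  B4 = {0, 2, 5}  B5 = {0, 2, 3}  B6 = {0, 1, 3}
Tree: B1–B2, B2–B3, B3–B4, B4–B5, B5–B6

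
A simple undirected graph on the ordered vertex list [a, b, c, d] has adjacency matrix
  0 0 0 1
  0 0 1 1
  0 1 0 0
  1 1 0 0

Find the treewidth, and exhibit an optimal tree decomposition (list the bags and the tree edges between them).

Treewidth 1.
One optimal decomposition is:
Bags: B1 = {a, d}  B2 = {b, d}  B3 = {b, c}
Tree: B1–B2, B2–B3

Each bag holds 2 vertices, so the decomposition has width 1, which upper-bounds the treewidth. Since G has at least one edge (e.g. a–d), it is not an edgeless graph, so tw(G) ≥ 1. Combining the bounds, tw(G) = 1.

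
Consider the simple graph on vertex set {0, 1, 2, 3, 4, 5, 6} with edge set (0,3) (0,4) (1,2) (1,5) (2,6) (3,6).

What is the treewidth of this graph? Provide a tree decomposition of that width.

Every bag has size at most 2, so the width is 2 − 1 = 1 and tw(G) ≤ 1. Any graph with an edge has treewidth ≥ 1, and G has the edge 5–1. Hence tw(G) = 1 exactly.

Treewidth 1.
Bags: B1 = {1, 5}  B2 = {1, 2}  B3 = {2, 6}  B4 = {3, 6}  B5 = {0, 3}  B6 = {0, 4}
Tree: B1–B2, B2–B3, B3–B4, B4–B5, B5–B6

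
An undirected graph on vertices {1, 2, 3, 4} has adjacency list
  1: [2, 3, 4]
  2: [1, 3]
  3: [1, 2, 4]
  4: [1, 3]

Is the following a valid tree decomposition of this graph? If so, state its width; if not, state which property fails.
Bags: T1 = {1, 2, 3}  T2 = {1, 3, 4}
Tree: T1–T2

Yes; width 2.

Every vertex of G appears in some bag (union = {1, 2, 3, 4}); every edge is covered by a bag; and for each vertex v the set of bags containing v is connected in the bag tree. The decomposition is therefore valid. The largest bag has 3 vertices, so the width is 2.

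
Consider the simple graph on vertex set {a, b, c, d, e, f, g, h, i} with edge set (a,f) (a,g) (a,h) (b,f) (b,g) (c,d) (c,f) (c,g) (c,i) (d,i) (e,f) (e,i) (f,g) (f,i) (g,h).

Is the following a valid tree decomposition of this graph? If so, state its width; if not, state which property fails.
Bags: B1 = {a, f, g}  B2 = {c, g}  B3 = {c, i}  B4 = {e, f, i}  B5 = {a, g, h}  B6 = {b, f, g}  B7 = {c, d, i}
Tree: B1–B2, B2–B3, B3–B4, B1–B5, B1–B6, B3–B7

No — edge (f,c) lies in no bag.

A tree decomposition must satisfy three properties: every vertex lies in some bag; for every edge, both endpoints lie together in some bag; and for every vertex, the bags containing it form a connected subtree. Here edge (f,c) lies in no bag, so the decomposition is invalid.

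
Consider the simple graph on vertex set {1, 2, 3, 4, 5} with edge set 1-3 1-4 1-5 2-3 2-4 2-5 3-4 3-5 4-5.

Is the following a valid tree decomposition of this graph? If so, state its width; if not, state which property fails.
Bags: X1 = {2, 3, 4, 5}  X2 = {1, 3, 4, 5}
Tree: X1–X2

Yes; width 3.

Checking the three conditions: (i) the bags cover all of {1, 2, 3, 4, 5}; (ii) for each edge, some bag contains both endpoints; (iii) the bags containing any fixed vertex form a subtree. All hold, so the decomposition is valid with width 4 − 1 = 3.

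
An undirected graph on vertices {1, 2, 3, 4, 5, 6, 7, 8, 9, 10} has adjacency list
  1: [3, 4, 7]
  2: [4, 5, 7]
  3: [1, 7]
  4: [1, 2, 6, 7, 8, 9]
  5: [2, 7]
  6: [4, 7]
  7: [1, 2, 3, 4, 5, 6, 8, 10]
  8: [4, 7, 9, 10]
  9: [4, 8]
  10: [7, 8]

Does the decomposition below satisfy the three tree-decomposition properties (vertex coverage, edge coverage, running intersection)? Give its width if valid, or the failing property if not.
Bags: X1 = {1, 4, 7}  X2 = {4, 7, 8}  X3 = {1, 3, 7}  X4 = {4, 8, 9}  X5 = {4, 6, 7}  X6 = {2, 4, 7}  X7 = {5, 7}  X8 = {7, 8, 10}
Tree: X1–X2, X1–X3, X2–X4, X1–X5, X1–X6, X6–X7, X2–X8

No — edge (2,5) lies in no bag.

A tree decomposition must satisfy three properties: every vertex lies in some bag; for every edge, both endpoints lie together in some bag; and for every vertex, the bags containing it form a connected subtree. Here edge (2,5) lies in no bag, so the decomposition is invalid.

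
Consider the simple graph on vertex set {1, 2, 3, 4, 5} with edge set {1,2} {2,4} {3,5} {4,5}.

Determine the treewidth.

A width-1 tree decomposition is:
Bags: B1 = {1, 2}  B2 = {2, 4}  B3 = {4, 5}  B4 = {3, 5}
Tree: B1–B2, B2–B3, B3–B4
The largest bag has 2 vertices, giving width 1; this decomposition certifies tw(G) ≤ 1. Since G has at least one edge (e.g. 1–2), it is not an edgeless graph, so tw(G) ≥ 1. The upper and lower bounds meet at 1, so that is the treewidth.

1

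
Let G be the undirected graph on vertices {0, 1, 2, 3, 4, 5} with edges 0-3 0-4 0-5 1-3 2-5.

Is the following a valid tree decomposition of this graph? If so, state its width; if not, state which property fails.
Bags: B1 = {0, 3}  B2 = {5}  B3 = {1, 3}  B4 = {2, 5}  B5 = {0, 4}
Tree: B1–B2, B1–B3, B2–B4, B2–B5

A tree decomposition must satisfy three properties: every vertex lies in some bag; for every edge, both endpoints lie together in some bag; and for every vertex, the bags containing it form a connected subtree. Here edge (0,5) lies in no bag, so the decomposition is invalid.

No — edge (0,5) lies in no bag.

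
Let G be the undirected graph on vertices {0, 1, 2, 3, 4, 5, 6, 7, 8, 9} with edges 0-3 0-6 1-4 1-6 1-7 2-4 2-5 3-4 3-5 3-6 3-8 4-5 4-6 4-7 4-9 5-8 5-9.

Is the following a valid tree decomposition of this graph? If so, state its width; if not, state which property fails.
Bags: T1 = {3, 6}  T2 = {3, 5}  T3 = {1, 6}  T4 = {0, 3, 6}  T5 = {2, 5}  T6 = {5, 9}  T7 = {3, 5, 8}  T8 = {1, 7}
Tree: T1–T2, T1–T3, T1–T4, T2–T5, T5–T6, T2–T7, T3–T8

No — vertex 4 appears in no bag.

A tree decomposition must satisfy three properties: every vertex lies in some bag; for every edge, both endpoints lie together in some bag; and for every vertex, the bags containing it form a connected subtree. Here vertex 4 appears in no bag, so the decomposition is invalid.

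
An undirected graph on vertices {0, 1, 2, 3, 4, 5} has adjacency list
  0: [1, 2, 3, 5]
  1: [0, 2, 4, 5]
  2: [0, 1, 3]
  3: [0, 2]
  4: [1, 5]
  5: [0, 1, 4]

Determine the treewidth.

A width-2 tree decomposition is:
Bags: B1 = {1, 4, 5}  B2 = {0, 1, 5}  B3 = {0, 1, 2}  B4 = {0, 2, 3}
Tree: B1–B2, B2–B3, B3–B4
Every bag has size at most 3, so the width is 3 − 1 = 2 and tw(G) ≤ 2. On the other hand G contains the 3-clique {0, 1, 2}. A clique must lie in a single bag of any decomposition, so no decomposition can have width below 2. Combining the bounds, tw(G) = 2.

2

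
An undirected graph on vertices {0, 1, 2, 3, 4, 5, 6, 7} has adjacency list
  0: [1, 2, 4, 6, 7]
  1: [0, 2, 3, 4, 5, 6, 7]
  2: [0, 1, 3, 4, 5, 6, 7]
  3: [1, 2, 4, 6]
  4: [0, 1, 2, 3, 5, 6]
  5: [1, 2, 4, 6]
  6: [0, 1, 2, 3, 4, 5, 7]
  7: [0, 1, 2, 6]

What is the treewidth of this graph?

A width-4 tree decomposition is:
Bags: B1 = {0, 1, 2, 4, 6}  B2 = {1, 2, 3, 4, 6}  B3 = {1, 2, 4, 5, 6}  B4 = {0, 1, 2, 6, 7}
Tree: B1–B2, B2–B3, B1–B4
Every bag has size at most 5, so the width is 5 − 1 = 4 and tw(G) ≤ 4. For the lower bound, the 5 vertices {0, 1, 2, 4, 6} are pairwise adjacent, and any tree decomposition puts a clique entirely inside one bag — forcing width ≥ 4. Combining the bounds, tw(G) = 4.

4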